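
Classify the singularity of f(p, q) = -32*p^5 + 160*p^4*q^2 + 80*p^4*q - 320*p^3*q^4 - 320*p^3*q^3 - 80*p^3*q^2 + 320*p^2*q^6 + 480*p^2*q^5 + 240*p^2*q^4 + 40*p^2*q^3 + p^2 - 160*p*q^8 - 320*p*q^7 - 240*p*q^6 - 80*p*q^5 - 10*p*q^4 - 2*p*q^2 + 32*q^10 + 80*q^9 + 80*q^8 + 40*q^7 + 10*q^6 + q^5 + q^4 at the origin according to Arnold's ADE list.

A_4

The Hessian of f at 0 has rank 1. Corank 1: A-series; mu = 4 gives A_4.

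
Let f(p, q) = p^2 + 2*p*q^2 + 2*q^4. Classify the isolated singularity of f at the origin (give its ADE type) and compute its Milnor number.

Type A_{3}, Milnor number mu = 3.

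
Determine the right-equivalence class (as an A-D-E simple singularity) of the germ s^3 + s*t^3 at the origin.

The Hessian of f at 0 is [[0, 0], [0, 0]] with rank 0, so corank 2. A Groebner basis of the Jacobian ideal J(f) in C{s,t} is {s^3, s*t^2, 3*s^2 + t^3}; counting standard monomials gives mu = 7. Corank 2; j^3 = s^3 is a perfect cube, so E-series; the 4-jet and mu = 7 give E_7.

E7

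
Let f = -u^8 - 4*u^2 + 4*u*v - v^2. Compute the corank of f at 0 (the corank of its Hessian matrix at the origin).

1

The Hessian at 0 is [[-8, 4], [4, -2]] of rank 1; hence corank 1.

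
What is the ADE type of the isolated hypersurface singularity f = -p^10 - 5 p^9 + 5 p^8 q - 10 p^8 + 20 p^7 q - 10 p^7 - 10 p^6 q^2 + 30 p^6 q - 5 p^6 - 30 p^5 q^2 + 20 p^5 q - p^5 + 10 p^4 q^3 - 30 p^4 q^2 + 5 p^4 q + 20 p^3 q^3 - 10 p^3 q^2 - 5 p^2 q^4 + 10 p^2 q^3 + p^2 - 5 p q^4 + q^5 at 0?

The Hessian of f at 0 has rank 1. Corank 1: A-series; mu = 4 gives A_4.

A4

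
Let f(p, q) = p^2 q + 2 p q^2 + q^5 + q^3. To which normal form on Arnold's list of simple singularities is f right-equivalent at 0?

D_{6}

The Hessian of f at 0 has rank 0. Corank 2; j^3 = q*(p + q)^2 has shape L^2 M (L != M), so D-series; mu = 6 gives D_6.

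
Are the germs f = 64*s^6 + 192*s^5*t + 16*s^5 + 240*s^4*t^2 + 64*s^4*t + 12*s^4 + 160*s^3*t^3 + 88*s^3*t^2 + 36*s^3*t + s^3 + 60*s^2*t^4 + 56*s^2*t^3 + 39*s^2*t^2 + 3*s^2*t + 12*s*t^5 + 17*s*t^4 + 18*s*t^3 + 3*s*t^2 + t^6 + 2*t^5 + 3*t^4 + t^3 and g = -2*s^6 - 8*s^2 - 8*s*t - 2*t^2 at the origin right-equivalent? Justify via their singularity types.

The Hessian of f at 0 is [[0, 0], [0, 0]] with rank 0, so corank 2. A Groebner basis of the Jacobian ideal J(f) in C{s,t} is {-7*s^2/16 + s*t^3 - 7*s*t^2/8 - 7*s*t/8 - 7*t^3/8 - 7*t^2/16, s^2/2 + s*t^2 + s*t + t^4 + t^3 + t^2/2, s^3 + 3*s^2/8 - 9*s*t^2/4 + 3*s*t/4 - 5*t^3/4 + 3*t^2/8, s^2*t - s^2/8 + 7*s*t^2/4 - s*t/4 + 3*t^3/4 - t^2/8}; counting standard monomials gives mu = 8. Corank 2; j^3 = (s + t)^3 is a perfect cube, so E-series; the 5-jet and mu = 8 give E_8. The Hessian of g at 0 is [[-16, -8], [-8, -4]] with rank 1, so corank 1. A Groebner basis of the Jacobian ideal J(g) in C{s,t} is {t^5, s + t/2}; counting standard monomials gives mu = 5. Corank 1: A-series; mu = 5 gives A_5. f is E_8 but g is A_5, hence not right-equivalent.

No.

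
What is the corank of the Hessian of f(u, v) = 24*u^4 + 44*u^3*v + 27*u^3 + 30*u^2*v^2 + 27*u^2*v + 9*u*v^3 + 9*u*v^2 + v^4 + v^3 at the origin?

2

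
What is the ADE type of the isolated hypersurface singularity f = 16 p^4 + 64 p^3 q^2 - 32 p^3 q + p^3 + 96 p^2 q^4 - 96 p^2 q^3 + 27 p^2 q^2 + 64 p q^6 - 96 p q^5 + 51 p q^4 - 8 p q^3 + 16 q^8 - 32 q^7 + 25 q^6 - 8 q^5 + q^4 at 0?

The Hessian of f at 0 is [[0, 0], [0, 0]] with rank 0, so corank 2. A Groebner basis of the Jacobian ideal J(f) in C{p,q} is {p^3, p^2*q, p^2/2 + p*q^2, 3*p^2 + q^3}; counting standard monomials gives mu = 6. Corank 2; j^3 = p^3 is a perfect cube, so E-series; the 4-jet and mu = 6 give E_6.

E6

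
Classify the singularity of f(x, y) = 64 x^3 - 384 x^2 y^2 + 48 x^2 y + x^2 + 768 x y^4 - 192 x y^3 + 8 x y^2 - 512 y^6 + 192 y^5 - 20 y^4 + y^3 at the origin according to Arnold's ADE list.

A2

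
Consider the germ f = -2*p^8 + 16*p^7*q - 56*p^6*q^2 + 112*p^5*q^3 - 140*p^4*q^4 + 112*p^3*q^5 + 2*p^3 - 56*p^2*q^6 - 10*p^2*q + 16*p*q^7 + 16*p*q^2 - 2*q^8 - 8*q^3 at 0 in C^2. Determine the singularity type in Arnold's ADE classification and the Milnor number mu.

Type D_9, Milnor number mu = 9.

The Hessian of f at 0 has rank 0. Corank 2; j^3 = 2*(p - 2*q)^2*(p - q) has shape L^2 M (L != M), so D-series; mu = 9 gives D_9.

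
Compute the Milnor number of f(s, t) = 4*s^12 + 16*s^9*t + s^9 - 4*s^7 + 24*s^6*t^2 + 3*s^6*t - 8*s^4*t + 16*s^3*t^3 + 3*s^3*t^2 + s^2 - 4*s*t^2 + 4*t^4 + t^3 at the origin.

The Hessian of f at 0 has rank 1. Corank 1: A-series; mu = 2 gives A_2.

2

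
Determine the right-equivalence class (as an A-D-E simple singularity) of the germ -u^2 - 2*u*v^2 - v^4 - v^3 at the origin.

The Hessian of f at 0 has rank 1. Corank 1: A-series; mu = 2 gives A_2.

A_{2}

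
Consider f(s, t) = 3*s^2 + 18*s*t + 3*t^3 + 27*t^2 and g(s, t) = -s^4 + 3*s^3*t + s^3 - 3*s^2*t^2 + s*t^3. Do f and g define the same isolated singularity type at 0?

No.

The Hessian of f at 0 has rank 1. Corank 1: A-series; mu = 2 gives A_2. The Hessian of g at 0 has rank 0. Corank 2; j^3 = s^3 is a perfect cube, so E-series; the 4-jet and mu = 7 give E_7. f is A_2 but g is E_7, hence not right-equivalent.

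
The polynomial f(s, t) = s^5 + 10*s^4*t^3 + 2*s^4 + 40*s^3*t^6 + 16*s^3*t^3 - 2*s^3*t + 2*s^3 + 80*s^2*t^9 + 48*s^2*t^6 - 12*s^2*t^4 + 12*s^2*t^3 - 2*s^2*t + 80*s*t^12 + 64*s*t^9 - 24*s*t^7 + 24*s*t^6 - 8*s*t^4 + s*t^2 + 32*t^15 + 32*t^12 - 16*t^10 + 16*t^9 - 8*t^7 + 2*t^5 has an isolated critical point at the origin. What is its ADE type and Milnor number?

Type D_{4}, Milnor number mu = 4.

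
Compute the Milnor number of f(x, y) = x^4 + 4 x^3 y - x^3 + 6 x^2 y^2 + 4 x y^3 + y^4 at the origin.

The Hessian of f at 0 is [[0, 0], [0, 0]] with rank 0, so corank 2. A Groebner basis of the Jacobian ideal J(f) in C{x,y} is {y^4, x*y^2 + y^3/3, x^2}; counting standard monomials gives mu = 6. Corank 2; j^3 = -x^3 is a perfect cube, so E-series; the 4-jet and mu = 6 give E_6.

6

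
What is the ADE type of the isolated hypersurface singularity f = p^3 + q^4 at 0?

E6

The Hessian of f at 0 is [[0, 0], [0, 0]] with rank 0, so corank 2. A Groebner basis of the Jacobian ideal J(f) in C{p,q} is {q^3, p^2}; counting standard monomials gives mu = 6. Corank 2; j^3 = p^3 is a perfect cube, so E-series; the 4-jet and mu = 6 give E_6.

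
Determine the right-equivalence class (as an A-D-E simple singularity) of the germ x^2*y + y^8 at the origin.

The Hessian of f at 0 is [[0, 0], [0, 0]] with rank 0, so corank 2. A Groebner basis of the Jacobian ideal J(f) in C{x,y} is {x^2/8 + y^7, x^3, x*y}; counting standard monomials gives mu = 9. Corank 2; j^3 = x^2*y has shape L^2 M (L != M), so D-series; mu = 9 gives D_9.

D_9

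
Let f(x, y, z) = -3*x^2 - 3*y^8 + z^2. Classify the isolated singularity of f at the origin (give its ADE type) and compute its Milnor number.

The Hessian of f at 0 is [[-6, 0, 0], [0, 0, 0], [0, 0, 2]] with rank 2, so corank 1. A Groebner basis of the Jacobian ideal J(f) in C{x,y,z} is {y^7, x, z}; counting standard monomials gives mu = 7. Corank 1: A-series; mu = 7 gives A_7.

Type A_7, Milnor number mu = 7.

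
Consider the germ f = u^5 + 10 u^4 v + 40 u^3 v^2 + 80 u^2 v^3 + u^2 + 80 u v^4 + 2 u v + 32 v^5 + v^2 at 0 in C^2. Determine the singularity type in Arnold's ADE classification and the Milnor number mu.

Type A_{4}, Milnor number mu = 4.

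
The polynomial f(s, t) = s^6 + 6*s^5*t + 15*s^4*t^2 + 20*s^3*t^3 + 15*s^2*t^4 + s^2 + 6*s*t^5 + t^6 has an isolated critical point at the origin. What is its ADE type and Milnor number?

Type A_{5}, Milnor number mu = 5.

The Hessian of f at 0 has rank 1. Corank 1: A-series; mu = 5 gives A_5.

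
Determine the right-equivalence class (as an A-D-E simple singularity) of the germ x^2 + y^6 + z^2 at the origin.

A_{5}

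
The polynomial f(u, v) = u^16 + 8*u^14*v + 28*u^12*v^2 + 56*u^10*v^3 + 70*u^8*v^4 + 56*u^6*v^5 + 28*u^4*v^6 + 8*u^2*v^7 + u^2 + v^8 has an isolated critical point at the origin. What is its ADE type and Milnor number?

The Hessian of f at 0 is [[2, 0], [0, 0]] with rank 1, so corank 1. A Groebner basis of the Jacobian ideal J(f) in C{u,v} is {v^7, u}; counting standard monomials gives mu = 7. Corank 1: A-series; mu = 7 gives A_7.

Type A_7, Milnor number mu = 7.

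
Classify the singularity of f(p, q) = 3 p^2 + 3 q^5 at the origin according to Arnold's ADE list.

The Hessian of f at 0 is [[6, 0], [0, 0]] with rank 1, so corank 1. A Groebner basis of the Jacobian ideal J(f) in C{p,q} is {q^4, p}; counting standard monomials gives mu = 4. Corank 1: A-series; mu = 4 gives A_4.

A_4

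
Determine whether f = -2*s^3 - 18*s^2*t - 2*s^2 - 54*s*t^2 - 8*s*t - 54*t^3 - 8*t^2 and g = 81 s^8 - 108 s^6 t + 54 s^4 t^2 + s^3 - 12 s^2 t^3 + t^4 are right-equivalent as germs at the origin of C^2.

No.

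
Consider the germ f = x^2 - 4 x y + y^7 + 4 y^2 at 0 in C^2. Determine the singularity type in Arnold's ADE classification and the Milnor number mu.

Type A6, Milnor number mu = 6.

The Hessian of f at 0 has rank 1. Corank 1: A-series; mu = 6 gives A_6.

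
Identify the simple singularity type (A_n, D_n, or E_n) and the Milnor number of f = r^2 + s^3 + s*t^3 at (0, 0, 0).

Type E_7, Milnor number mu = 7.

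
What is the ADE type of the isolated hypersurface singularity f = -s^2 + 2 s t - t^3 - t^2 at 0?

A_2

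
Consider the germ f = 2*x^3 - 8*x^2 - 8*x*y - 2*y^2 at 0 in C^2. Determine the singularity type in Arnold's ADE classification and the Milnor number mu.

The Hessian of f at 0 is [[-16, -8], [-8, -4]] with rank 1, so corank 1. A Groebner basis of the Jacobian ideal J(f) in C{x,y} is {y^2, x + y/2}; counting standard monomials gives mu = 2. Corank 1: A-series; mu = 2 gives A_2.

Type A_{2}, Milnor number mu = 2.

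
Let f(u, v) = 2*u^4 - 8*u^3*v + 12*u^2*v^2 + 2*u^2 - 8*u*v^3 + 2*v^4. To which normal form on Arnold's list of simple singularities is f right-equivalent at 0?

A_3

The Hessian of f at 0 has rank 1. Corank 1: A-series; mu = 3 gives A_3.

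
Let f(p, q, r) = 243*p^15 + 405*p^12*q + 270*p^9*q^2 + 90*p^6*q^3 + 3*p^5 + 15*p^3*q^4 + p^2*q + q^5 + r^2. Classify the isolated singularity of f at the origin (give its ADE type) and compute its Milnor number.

The Hessian of f at 0 is [[0, 0, 0], [0, 0, 0], [0, 0, 2]] with rank 1, so corank 2. A Groebner basis of the Jacobian ideal J(f) in C{p,q,r} is {p^2/5 + q^4, p^3, p*q, r}; counting standard monomials gives mu = 6. Corank 2; j^3 = p^2*q has shape L^2 M (L != M), so D-series; mu = 6 gives D_6.

Type D6, Milnor number mu = 6.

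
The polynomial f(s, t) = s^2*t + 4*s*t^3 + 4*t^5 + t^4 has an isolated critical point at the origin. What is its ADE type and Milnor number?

Type D_5, Milnor number mu = 5.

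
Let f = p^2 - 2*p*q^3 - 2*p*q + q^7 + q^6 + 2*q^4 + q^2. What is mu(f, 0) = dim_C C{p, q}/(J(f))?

The Hessian of f at 0 has rank 1. Corank 1: A-series; mu = 6 gives A_6.

6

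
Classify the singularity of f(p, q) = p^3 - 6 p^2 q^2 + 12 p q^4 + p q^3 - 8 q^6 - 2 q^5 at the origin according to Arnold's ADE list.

E_7

The Hessian of f at 0 has rank 0. Corank 2; j^3 = p^3 is a perfect cube, so E-series; the 4-jet and mu = 7 give E_7.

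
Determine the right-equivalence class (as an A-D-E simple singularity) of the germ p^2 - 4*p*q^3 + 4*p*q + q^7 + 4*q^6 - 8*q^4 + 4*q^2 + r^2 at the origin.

A_6

The Hessian of f at 0 has rank 2. Corank 1: A-series; mu = 6 gives A_6.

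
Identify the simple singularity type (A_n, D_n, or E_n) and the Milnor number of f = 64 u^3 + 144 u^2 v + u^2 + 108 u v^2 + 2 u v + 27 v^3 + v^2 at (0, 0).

Type A2, Milnor number mu = 2.

The Hessian of f at 0 has rank 1. Corank 1: A-series; mu = 2 gives A_2.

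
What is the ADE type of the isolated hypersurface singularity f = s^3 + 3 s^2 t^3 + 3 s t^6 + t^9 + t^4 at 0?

E_{6}

The Hessian of f at 0 has rank 0. Corank 2; j^3 = s^3 is a perfect cube, so E-series; the 4-jet and mu = 6 give E_6.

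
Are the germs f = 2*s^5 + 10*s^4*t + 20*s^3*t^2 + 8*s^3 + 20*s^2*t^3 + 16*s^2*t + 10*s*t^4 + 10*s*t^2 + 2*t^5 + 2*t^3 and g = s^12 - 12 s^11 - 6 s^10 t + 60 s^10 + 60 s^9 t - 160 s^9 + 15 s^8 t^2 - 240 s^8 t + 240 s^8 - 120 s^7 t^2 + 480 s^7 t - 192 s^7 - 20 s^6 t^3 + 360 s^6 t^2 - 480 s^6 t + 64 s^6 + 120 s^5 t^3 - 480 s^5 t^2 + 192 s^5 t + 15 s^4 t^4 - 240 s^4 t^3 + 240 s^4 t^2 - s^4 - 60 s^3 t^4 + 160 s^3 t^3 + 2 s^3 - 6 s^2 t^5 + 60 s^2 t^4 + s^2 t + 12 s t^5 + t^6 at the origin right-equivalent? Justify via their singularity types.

No.

The Hessian of f at 0 is [[0, 0], [0, 0]] with rank 0, so corank 2. A Groebner basis of the Jacobian ideal J(f) in C{s,t} is {-32*s*t/5 + t^4 - 16*t^2/5, s*t^2 + t^3/2, s^2 + 3*s*t/2 + t^2/2}; counting standard monomials gives mu = 6. Corank 2; j^3 = 2*(s + t)*(2*s + t)^2 has shape L^2 M (L != M), so D-series; mu = 6 gives D_6. The Hessian of g at 0 is [[0, 0], [0, 0]] with rank 0, so corank 2. A Groebner basis of the Jacobian ideal J(g) in C{s,t} is {-s*t/12 + t^5, s*t^2, s^2 + s*t/2}; counting standard monomials gives mu = 7. Corank 2; j^3 = s^2*(2*s + t) has shape L^2 M (L != M), so D-series; mu = 7 gives D_7. f is D_6 but g is D_7, hence not right-equivalent.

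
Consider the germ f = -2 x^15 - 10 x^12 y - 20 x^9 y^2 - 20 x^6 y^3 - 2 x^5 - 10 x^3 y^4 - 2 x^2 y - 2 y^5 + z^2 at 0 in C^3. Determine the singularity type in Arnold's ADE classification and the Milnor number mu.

Type D_{6}, Milnor number mu = 6.

The Hessian of f at 0 is [[0, 0, 0], [0, 0, 0], [0, 0, 2]] with rank 1, so corank 2. A Groebner basis of the Jacobian ideal J(f) in C{x,y,z} is {x^2/5 + y^4, x^3, x*y, z}; counting standard monomials gives mu = 6. Corank 2; j^3 = -2*x^2*y has shape L^2 M (L != M), so D-series; mu = 6 gives D_6.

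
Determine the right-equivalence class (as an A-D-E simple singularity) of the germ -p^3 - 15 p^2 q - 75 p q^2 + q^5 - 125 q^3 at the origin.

E_{8}

The Hessian of f at 0 has rank 0. Corank 2; j^3 = -(p + 5*q)^3 is a perfect cube, so E-series; the 5-jet and mu = 8 give E_8.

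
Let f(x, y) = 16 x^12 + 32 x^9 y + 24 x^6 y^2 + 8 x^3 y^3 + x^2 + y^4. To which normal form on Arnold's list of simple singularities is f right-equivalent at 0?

A_3

The Hessian of f at 0 has rank 1. Corank 1: A-series; mu = 3 gives A_3.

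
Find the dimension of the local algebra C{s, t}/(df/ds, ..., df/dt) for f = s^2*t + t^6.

The Hessian of f at 0 has rank 0. Corank 2; j^3 = s^2*t has shape L^2 M (L != M), so D-series; mu = 7 gives D_7.

7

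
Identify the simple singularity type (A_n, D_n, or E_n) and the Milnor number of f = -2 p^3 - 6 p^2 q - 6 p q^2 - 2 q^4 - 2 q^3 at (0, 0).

The Hessian of f at 0 is [[0, 0], [0, 0]] with rank 0, so corank 2. A Groebner basis of the Jacobian ideal J(f) in C{p,q} is {q^3, p^2 + 2*p*q + q^2}; counting standard monomials gives mu = 6. Corank 2; j^3 = -2*(p + q)^3 is a perfect cube, so E-series; the 4-jet and mu = 6 give E_6.

Type E_6, Milnor number mu = 6.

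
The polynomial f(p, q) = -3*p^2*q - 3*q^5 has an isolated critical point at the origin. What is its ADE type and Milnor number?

Type D_{6}, Milnor number mu = 6.

The Hessian of f at 0 has rank 0. Corank 2; j^3 = -3*p^2*q has shape L^2 M (L != M), so D-series; mu = 6 gives D_6.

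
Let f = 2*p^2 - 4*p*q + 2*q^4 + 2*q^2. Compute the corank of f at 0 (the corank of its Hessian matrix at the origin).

The Hessian at 0 is [[4, -4], [-4, 4]] of rank 1; hence corank 1.

1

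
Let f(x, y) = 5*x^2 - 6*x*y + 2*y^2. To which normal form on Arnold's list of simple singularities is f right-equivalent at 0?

A_1

The Hessian of f at 0 is [[10, -6], [-6, 4]] with rank 2, so corank 0. A Groebner basis of the Jacobian ideal J(f) in C{x,y} is {x, y}; counting standard monomials gives mu = 1. Corank 0: nondegenerate Morse point, so A_1.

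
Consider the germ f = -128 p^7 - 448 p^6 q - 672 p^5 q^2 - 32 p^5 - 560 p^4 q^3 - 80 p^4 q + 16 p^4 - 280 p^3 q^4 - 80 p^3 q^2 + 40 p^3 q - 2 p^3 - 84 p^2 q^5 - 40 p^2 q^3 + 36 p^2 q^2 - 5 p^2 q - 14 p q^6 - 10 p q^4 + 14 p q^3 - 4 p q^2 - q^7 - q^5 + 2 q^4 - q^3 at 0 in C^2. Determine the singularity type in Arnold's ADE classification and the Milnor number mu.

Type D_{8}, Milnor number mu = 8.

The Hessian of f at 0 is [[0, 0], [0, 0]] with rank 0, so corank 2. A Groebner basis of the Jacobian ideal J(f) in C{p,q} is {-37*p^2/34 + p*q^3 + 25*p*q^2/34 - 171*p*q/68 + 73*q^3/68 - 97*q^2/68, 26*p^2/17 - 7*p*q^2/17 + 61*p*q/17 + q^4 - 16*q^3/17 + 35*q^2/17, p^3 - 19*p^2/34 - 57*p*q^2/34 - 63*p*q/68 - 59*q^3/68 - 25*q^2/68, p^2*q + 7*p^2/34 + 55*p*q^2/34 + 25*p*q/68 + 45*q^3/68 + 11*q^2/68}; counting standard monomials gives mu = 8. Corank 2; j^3 = -(p + q)^2*(2*p + q) has shape L^2 M (L != M), so D-series; mu = 8 gives D_8.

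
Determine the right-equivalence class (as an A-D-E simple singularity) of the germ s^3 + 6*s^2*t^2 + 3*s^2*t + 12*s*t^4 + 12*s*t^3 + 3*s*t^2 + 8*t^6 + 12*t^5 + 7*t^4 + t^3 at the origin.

The Hessian of f at 0 has rank 0. Corank 2; j^3 = (s + t)^3 is a perfect cube, so E-series; the 4-jet and mu = 6 give E_6.

E6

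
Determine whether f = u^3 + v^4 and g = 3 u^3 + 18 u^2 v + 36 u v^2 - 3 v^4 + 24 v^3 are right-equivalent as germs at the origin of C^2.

The Hessian of f at 0 has rank 0. Corank 2; j^3 = u^3 is a perfect cube, so E-series; the 4-jet and mu = 6 give E_6. The Hessian of g at 0 has rank 0. Corank 2; j^3 = 3*(u + 2*v)^3 is a perfect cube, so E-series; the 4-jet and mu = 6 give E_6. Both have type E_6, hence right-equivalent.

Yes.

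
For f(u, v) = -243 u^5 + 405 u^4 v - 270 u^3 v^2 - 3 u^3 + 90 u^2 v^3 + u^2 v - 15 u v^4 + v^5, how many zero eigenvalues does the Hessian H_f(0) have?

2

The Hessian at 0 is [[0, 0], [0, 0]] of rank 0; hence corank 2.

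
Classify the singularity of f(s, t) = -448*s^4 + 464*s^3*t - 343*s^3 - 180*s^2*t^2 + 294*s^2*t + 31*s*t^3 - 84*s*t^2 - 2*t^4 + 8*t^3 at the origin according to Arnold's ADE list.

E_7

The Hessian of f at 0 has rank 0. Corank 2; j^3 = -(7*s - 2*t)^3 is a perfect cube, so E-series; the 4-jet and mu = 7 give E_7.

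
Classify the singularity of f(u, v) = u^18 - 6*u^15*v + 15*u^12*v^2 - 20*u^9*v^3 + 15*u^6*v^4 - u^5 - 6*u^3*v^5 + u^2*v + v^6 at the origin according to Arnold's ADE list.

D_7

The Hessian of f at 0 has rank 0. Corank 2; j^3 = u^2*v has shape L^2 M (L != M), so D-series; mu = 7 gives D_7.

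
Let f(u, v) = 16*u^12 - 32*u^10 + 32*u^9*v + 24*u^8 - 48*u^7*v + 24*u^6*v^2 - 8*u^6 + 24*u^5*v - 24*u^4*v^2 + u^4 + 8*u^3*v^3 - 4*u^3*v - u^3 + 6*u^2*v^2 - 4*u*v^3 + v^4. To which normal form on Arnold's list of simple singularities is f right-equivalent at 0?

The Hessian of f at 0 has rank 0. Corank 2; j^3 = -u^3 is a perfect cube, so E-series; the 4-jet and mu = 6 give E_6.

E_{6}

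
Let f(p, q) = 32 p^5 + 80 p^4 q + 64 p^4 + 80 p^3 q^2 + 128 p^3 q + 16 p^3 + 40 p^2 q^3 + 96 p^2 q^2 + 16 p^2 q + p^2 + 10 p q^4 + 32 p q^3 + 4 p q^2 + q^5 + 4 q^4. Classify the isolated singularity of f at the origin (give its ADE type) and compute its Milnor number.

Type A_4, Milnor number mu = 4.

The Hessian of f at 0 is [[2, 0], [0, 0]] with rank 1, so corank 1. A Groebner basis of the Jacobian ideal J(f) in C{p,q} is {-p/16 + q^3 - q^2/8, p^2, p*q + p/8 + q^2/4}; counting standard monomials gives mu = 4. Corank 1: A-series; mu = 4 gives A_4.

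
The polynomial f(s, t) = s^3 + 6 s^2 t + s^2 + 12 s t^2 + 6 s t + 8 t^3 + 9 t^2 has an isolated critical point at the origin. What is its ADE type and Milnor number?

The Hessian of f at 0 is [[2, 6], [6, 18]] with rank 1, so corank 1. A Groebner basis of the Jacobian ideal J(f) in C{s,t} is {t^2, s + 3*t}; counting standard monomials gives mu = 2. Corank 1: A-series; mu = 2 gives A_2.

Type A2, Milnor number mu = 2.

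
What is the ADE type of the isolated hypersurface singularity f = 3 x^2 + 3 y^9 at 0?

A8

The Hessian of f at 0 is [[6, 0], [0, 0]] with rank 1, so corank 1. A Groebner basis of the Jacobian ideal J(f) in C{x,y} is {y^8, x}; counting standard monomials gives mu = 8. Corank 1: A-series; mu = 8 gives A_8.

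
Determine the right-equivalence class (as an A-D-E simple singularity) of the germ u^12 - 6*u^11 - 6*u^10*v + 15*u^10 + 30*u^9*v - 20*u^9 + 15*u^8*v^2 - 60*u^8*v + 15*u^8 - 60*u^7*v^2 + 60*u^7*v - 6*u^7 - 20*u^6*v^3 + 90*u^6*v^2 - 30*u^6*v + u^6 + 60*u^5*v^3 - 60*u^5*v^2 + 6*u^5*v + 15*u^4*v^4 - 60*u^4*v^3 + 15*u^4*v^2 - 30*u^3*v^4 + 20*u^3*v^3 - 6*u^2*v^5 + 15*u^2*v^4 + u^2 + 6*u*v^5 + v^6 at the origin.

A_{5}

The Hessian of f at 0 has rank 1. Corank 1: A-series; mu = 5 gives A_5.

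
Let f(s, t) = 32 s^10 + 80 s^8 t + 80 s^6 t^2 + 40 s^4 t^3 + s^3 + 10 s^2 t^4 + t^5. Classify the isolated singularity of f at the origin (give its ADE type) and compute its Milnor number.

Type E8, Milnor number mu = 8.

The Hessian of f at 0 has rank 0. Corank 2; j^3 = s^3 is a perfect cube, so E-series; the 5-jet and mu = 8 give E_8.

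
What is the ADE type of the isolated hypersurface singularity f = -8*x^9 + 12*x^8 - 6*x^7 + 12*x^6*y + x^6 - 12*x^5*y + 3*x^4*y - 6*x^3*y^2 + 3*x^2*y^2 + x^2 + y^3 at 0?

The Hessian of f at 0 is [[2, 0], [0, 0]] with rank 1, so corank 1. A Groebner basis of the Jacobian ideal J(f) in C{x,y} is {y^2, x}; counting standard monomials gives mu = 2. Corank 1: A-series; mu = 2 gives A_2.

A2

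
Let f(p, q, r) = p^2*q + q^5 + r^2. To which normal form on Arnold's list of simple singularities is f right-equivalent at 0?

The Hessian of f at 0 has rank 1. Corank 2; j^3 = p^2*q has shape L^2 M (L != M), so D-series; mu = 6 gives D_6.

D_{6}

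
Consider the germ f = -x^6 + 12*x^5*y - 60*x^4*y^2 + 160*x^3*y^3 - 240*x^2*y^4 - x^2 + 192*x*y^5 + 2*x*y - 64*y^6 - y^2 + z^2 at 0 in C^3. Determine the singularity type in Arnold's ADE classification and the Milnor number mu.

Type A_5, Milnor number mu = 5.

The Hessian of f at 0 has rank 2. Corank 1: A-series; mu = 5 gives A_5.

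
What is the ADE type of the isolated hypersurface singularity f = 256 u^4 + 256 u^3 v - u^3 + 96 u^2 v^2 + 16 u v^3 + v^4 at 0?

The Hessian of f at 0 is [[0, 0], [0, 0]] with rank 0, so corank 2. A Groebner basis of the Jacobian ideal J(f) in C{u,v} is {v^4, u*v^2 + v^3/12, u^2}; counting standard monomials gives mu = 6. Corank 2; j^3 = -u^3 is a perfect cube, so E-series; the 4-jet and mu = 6 give E_6.

E_{6}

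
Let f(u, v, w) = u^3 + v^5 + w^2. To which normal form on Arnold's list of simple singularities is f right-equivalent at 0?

E_8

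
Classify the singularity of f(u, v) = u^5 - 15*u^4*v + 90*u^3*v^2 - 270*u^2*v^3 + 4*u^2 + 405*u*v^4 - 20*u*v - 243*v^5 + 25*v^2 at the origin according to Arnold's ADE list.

A_4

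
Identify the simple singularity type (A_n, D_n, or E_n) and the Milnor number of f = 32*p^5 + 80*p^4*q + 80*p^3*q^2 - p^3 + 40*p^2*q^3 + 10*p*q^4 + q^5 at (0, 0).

Type E_{8}, Milnor number mu = 8.

The Hessian of f at 0 is [[0, 0], [0, 0]] with rank 0, so corank 2. A Groebner basis of the Jacobian ideal J(f) in C{p,q} is {q^5, p*q^3 + q^4/8, p^2}; counting standard monomials gives mu = 8. Corank 2; j^3 = -p^3 is a perfect cube, so E-series; the 5-jet and mu = 8 give E_8.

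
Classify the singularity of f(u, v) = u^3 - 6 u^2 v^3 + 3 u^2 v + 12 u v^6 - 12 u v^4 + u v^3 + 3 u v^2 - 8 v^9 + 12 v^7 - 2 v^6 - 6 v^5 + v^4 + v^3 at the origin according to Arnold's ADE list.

E_7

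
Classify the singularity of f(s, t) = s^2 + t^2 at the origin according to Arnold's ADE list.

A_{1}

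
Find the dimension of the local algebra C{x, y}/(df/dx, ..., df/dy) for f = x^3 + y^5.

8

The Hessian of f at 0 is [[0, 0], [0, 0]] with rank 0, so corank 2. A Groebner basis of the Jacobian ideal J(f) in C{x,y} is {y^4, x^2}; counting standard monomials gives mu = 8. Corank 2; j^3 = x^3 is a perfect cube, so E-series; the 5-jet and mu = 8 give E_8.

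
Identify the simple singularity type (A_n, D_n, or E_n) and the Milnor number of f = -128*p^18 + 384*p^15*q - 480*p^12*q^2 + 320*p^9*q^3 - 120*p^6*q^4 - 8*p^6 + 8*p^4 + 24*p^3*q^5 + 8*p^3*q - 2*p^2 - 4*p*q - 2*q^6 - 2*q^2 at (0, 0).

The Hessian of f at 0 is [[-4, -4], [-4, -4]] with rank 1, so corank 1. A Groebner basis of the Jacobian ideal J(f) in C{p,q} is {p*q^2 - p/2 - q/2, p/2 + q^3 + q/2, p^2 + 2*p*q + q^2}; counting standard monomials gives mu = 5. Corank 1: A-series; mu = 5 gives A_5.

Type A5, Milnor number mu = 5.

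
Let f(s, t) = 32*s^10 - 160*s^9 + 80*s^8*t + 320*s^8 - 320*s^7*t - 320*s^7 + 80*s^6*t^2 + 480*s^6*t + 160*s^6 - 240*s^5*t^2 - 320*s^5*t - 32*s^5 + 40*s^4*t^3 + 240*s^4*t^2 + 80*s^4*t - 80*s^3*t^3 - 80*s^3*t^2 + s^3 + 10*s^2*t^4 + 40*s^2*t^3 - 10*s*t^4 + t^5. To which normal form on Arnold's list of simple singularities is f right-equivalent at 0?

E8

The Hessian of f at 0 has rank 0. Corank 2; j^3 = s^3 is a perfect cube, so E-series; the 5-jet and mu = 8 give E_8.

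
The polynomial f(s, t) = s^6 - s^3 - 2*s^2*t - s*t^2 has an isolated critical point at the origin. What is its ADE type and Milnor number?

Type D_7, Milnor number mu = 7.

The Hessian of f at 0 has rank 0. Corank 2; j^3 = -s*(s + t)^2 has shape L^2 M (L != M), so D-series; mu = 7 gives D_7.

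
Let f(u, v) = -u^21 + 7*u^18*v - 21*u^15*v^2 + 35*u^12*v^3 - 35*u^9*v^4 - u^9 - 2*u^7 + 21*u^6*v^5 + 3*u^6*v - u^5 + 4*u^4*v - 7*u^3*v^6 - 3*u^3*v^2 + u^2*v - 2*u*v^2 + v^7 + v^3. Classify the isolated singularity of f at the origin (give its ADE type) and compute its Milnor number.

The Hessian of f at 0 has rank 0. Corank 2; j^3 = v*(u - v)^2 has shape L^2 M (L != M), so D-series; mu = 8 gives D_8.

Type D_8, Milnor number mu = 8.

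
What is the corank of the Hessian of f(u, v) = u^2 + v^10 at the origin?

1

The Hessian at 0 is [[2, 0], [0, 0]] of rank 1; hence corank 1.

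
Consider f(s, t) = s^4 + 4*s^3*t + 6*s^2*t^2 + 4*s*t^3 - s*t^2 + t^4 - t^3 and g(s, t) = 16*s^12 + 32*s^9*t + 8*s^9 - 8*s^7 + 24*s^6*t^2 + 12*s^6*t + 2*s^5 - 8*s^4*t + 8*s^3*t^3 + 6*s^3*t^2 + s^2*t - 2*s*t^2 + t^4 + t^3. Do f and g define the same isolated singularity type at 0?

The Hessian of f at 0 has rank 0. Corank 2; j^3 = -t^2*(s + t) has shape L^2 M (L != M), so D-series; mu = 5 gives D_5. The Hessian of g at 0 has rank 0. Corank 2; j^3 = t*(s - t)^2 has shape L^2 M (L != M), so D-series; mu = 5 gives D_5. Both have type D_5, hence right-equivalent.

Yes.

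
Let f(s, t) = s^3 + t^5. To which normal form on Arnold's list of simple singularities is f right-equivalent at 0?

E_{8}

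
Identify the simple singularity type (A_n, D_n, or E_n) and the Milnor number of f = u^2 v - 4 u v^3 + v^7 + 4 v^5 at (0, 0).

The Hessian of f at 0 has rank 0. Corank 2; j^3 = u^2*v has shape L^2 M (L != M), so D-series; mu = 8 gives D_8.

Type D_{8}, Milnor number mu = 8.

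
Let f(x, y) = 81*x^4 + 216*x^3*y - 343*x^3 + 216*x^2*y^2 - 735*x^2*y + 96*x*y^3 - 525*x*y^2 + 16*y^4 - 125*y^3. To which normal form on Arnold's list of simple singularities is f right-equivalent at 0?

E_{6}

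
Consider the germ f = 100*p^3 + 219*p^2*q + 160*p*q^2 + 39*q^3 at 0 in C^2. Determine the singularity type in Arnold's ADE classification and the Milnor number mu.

Type D_{4}, Milnor number mu = 4.

The Hessian of f at 0 has rank 0. Corank 2; j^3 = (4*p + 3*q)*(25*p^2 + 36*p*q + 13*q^2) splits into three distinct lines over C (the quadratic factor has nonzero discriminant), so D_4.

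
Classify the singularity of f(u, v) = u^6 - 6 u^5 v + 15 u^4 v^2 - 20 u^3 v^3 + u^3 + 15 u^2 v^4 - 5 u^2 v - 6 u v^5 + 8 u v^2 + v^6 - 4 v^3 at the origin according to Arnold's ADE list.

D7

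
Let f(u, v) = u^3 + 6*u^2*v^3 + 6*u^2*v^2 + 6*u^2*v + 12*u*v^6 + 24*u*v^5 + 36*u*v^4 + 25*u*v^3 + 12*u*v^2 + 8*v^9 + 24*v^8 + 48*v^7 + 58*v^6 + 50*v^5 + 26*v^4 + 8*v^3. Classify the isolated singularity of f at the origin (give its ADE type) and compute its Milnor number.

The Hessian of f at 0 is [[0, 0], [0, 0]] with rank 0, so corank 2. A Groebner basis of the Jacobian ideal J(f) in C{u,v} is {-u^2/4 - u*v + v^4 - v^3/12 - v^2, u^3 + 11*u^2/2 + 22*u*v + 59*v^3/6 + 22*v^2, u^2*v - 23*u^2/12 - 23*u*v/3 - 167*v^3/36 - 23*v^2/3, u^2/2 + u*v^2 + 2*u*v + 13*v^3/6 + 2*v^2}; counting standard monomials gives mu = 7. Corank 2; j^3 = (u + 2*v)^3 is a perfect cube, so E-series; the 4-jet and mu = 7 give E_7.

Type E_{7}, Milnor number mu = 7.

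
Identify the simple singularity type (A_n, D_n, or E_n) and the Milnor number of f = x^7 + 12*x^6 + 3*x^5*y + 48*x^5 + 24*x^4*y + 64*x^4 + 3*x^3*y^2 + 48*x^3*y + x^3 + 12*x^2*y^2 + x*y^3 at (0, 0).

Type E_7, Milnor number mu = 7.

The Hessian of f at 0 has rank 0. Corank 2; j^3 = x^3 is a perfect cube, so E-series; the 4-jet and mu = 7 give E_7.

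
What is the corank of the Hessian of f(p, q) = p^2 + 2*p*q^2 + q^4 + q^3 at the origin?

1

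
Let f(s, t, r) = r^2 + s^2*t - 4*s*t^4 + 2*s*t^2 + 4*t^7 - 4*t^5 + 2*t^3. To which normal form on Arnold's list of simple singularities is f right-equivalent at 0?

The Hessian of f at 0 is [[0, 0, 0], [0, 0, 0], [0, 0, 2]] with rank 1, so corank 2. A Groebner basis of the Jacobian ideal J(f) in C{s,t,r} is {t^3, s^2 + 2*t^2, s*t + t^2, r}; counting standard monomials gives mu = 4. Corank 2; j^3 = t*(s^2 + 2*s*t + 2*t^2) splits into three distinct lines over C (the quadratic factor has nonzero discriminant), so D_4.

D4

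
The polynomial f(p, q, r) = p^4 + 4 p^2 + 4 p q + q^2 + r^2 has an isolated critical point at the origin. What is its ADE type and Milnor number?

Type A_{3}, Milnor number mu = 3.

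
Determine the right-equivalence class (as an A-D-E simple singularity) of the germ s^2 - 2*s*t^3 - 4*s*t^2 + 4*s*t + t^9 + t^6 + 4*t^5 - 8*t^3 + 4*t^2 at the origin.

The Hessian of f at 0 has rank 1. Corank 1: A-series; mu = 8 gives A_8.

A_{8}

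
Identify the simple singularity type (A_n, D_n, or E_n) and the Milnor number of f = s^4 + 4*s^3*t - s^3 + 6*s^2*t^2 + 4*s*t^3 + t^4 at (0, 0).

The Hessian of f at 0 is [[0, 0], [0, 0]] with rank 0, so corank 2. A Groebner basis of the Jacobian ideal J(f) in C{s,t} is {t^4, s*t^2 + t^3/3, s^2}; counting standard monomials gives mu = 6. Corank 2; j^3 = -s^3 is a perfect cube, so E-series; the 4-jet and mu = 6 give E_6.

Type E_{6}, Milnor number mu = 6.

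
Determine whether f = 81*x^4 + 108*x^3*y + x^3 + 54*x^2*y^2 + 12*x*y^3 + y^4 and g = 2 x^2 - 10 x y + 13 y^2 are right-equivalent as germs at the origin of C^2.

No.

The Hessian of f at 0 has rank 0. Corank 2; j^3 = x^3 is a perfect cube, so E-series; the 4-jet and mu = 6 give E_6. The Hessian of g at 0 has rank 2. Corank 0: nondegenerate Morse point, so A_1. f is E_6 but g is A_1, hence not right-equivalent.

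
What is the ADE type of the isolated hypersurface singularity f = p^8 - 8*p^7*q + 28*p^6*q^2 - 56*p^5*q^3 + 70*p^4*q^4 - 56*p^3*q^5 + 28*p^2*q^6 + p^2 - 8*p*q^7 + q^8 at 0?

A_7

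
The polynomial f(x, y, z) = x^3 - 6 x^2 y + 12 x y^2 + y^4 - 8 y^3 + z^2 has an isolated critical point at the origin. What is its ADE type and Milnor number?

Type E_6, Milnor number mu = 6.

The Hessian of f at 0 is [[0, 0, 0], [0, 0, 0], [0, 0, 2]] with rank 1, so corank 2. A Groebner basis of the Jacobian ideal J(f) in C{x,y,z} is {y^3, x^2 - 4*x*y + 4*y^2, z}; counting standard monomials gives mu = 6. Corank 2; j^3 = (x - 2*y)^3 is a perfect cube, so E-series; the 4-jet and mu = 6 give E_6.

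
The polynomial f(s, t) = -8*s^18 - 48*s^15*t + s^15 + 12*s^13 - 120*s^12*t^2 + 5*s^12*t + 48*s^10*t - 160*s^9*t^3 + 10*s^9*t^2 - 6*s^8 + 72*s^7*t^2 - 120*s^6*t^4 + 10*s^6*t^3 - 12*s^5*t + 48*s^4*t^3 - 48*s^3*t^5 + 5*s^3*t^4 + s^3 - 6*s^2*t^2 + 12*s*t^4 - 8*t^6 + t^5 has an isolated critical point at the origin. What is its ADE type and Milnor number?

Type E_8, Milnor number mu = 8.

The Hessian of f at 0 has rank 0. Corank 2; j^3 = s^3 is a perfect cube, so E-series; the 5-jet and mu = 8 give E_8.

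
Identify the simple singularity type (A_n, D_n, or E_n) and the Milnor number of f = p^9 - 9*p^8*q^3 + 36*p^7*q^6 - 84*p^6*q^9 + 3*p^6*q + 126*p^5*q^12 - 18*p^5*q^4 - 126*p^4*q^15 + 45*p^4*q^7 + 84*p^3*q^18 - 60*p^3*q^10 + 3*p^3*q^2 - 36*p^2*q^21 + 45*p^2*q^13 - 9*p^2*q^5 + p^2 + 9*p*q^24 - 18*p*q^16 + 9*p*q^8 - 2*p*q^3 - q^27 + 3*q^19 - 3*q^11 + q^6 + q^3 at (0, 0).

Type A_{2}, Milnor number mu = 2.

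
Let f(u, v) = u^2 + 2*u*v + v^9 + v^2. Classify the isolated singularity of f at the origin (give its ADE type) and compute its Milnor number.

Type A8, Milnor number mu = 8.

The Hessian of f at 0 is [[2, 2], [2, 2]] with rank 1, so corank 1. A Groebner basis of the Jacobian ideal J(f) in C{u,v} is {v^8, u + v}; counting standard monomials gives mu = 8. Corank 1: A-series; mu = 8 gives A_8.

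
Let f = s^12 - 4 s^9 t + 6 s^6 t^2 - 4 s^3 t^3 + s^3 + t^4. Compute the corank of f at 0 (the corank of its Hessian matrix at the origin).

2

Hessian at 0 has rank 0.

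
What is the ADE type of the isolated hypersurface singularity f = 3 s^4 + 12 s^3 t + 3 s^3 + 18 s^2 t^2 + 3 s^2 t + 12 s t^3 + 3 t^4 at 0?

D5

The Hessian of f at 0 is [[0, 0], [0, 0]] with rank 0, so corank 2. A Groebner basis of the Jacobian ideal J(f) in C{s,t} is {s*t^2, -s*t/4 + t^3, s^2 + s*t}; counting standard monomials gives mu = 5. Corank 2; j^3 = 3*s^2*(s + t) has shape L^2 M (L != M), so D-series; mu = 5 gives D_5.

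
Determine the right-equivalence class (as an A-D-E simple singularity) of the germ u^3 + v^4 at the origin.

E_{6}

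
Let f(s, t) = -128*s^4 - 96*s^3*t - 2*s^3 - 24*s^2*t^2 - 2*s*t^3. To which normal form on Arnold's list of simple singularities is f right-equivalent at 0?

E_{7}

The Hessian of f at 0 has rank 0. Corank 2; j^3 = -2*s^3 is a perfect cube, so E-series; the 4-jet and mu = 7 give E_7.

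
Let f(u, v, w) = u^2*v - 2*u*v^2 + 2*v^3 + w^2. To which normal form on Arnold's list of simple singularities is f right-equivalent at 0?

The Hessian of f at 0 has rank 1. Corank 2; j^3 = v*(u^2 - 2*u*v + 2*v^2) splits into three distinct lines over C (the quadratic factor has nonzero discriminant), so D_4.

D_{4}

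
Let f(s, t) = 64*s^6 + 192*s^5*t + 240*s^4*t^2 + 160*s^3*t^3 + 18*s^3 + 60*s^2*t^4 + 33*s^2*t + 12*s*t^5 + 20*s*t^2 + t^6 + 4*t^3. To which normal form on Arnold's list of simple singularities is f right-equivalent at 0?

The Hessian of f at 0 has rank 0. Corank 2; j^3 = (2*s + t)*(3*s + 2*t)^2 has shape L^2 M (L != M), so D-series; mu = 7 gives D_7.

D7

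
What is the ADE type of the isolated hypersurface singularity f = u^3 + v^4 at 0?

E6

The Hessian of f at 0 has rank 0. Corank 2; j^3 = u^3 is a perfect cube, so E-series; the 4-jet and mu = 6 give E_6.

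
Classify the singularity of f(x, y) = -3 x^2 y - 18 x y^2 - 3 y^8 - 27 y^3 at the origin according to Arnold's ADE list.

The Hessian of f at 0 has rank 0. Corank 2; j^3 = -3*y*(x + 3*y)^2 has shape L^2 M (L != M), so D-series; mu = 9 gives D_9.

D9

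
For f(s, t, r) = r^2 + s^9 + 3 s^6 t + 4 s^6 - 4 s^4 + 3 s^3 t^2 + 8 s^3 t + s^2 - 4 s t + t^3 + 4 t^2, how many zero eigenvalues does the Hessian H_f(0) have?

1

The Hessian at 0 is [[2, -4, 0], [-4, 8, 0], [0, 0, 2]] of rank 2; hence corank 1.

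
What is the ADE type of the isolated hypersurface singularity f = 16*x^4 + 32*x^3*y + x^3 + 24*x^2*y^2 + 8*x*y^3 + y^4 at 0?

E6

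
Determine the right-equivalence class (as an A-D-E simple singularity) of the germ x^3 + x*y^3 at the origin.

E7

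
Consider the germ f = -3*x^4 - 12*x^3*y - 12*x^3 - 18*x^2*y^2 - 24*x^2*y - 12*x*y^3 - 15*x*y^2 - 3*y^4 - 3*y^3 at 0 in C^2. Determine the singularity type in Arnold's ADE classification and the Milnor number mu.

The Hessian of f at 0 is [[0, 0], [0, 0]] with rank 0, so corank 2. A Groebner basis of the Jacobian ideal J(f) in C{x,y} is {x*y^2 + 2*x*y + y^2, -4*x*y + y^3 - 2*y^2, x^2 + 3*x*y/2 + y^2/2}; counting standard monomials gives mu = 5. Corank 2; j^3 = -3*(x + y)*(2*x + y)^2 has shape L^2 M (L != M), so D-series; mu = 5 gives D_5.

Type D_{5}, Milnor number mu = 5.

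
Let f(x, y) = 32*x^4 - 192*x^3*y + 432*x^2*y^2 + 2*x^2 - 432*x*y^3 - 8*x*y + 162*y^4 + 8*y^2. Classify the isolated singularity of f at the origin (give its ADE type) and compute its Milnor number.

The Hessian of f at 0 is [[4, -8], [-8, 16]] with rank 1, so corank 1. A Groebner basis of the Jacobian ideal J(f) in C{x,y} is {y^3, x - 2*y}; counting standard monomials gives mu = 3. Corank 1: A-series; mu = 3 gives A_3.

Type A3, Milnor number mu = 3.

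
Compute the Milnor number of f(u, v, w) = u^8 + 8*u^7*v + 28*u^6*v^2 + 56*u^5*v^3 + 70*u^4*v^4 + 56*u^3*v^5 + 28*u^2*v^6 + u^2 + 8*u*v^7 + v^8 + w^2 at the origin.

7

The Hessian of f at 0 has rank 2. Corank 1: A-series; mu = 7 gives A_7.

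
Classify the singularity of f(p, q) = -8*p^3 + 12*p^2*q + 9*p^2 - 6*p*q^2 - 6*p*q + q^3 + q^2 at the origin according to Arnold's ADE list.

A2

The Hessian of f at 0 has rank 1. Corank 1: A-series; mu = 2 gives A_2.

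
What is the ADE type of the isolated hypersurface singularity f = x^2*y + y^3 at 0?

D4

The Hessian of f at 0 is [[0, 0], [0, 0]] with rank 0, so corank 2. A Groebner basis of the Jacobian ideal J(f) in C{x,y} is {y^3, x^2 + 3*y^2, x*y}; counting standard monomials gives mu = 4. Corank 2; j^3 = y*(x^2 + y^2) splits into three distinct lines over C (the quadratic factor has nonzero discriminant), so D_4.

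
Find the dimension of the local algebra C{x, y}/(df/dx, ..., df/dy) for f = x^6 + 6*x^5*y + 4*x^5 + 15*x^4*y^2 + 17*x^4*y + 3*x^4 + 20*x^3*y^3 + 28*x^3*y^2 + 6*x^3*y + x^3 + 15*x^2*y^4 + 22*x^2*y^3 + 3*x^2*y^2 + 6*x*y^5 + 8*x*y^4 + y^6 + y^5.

8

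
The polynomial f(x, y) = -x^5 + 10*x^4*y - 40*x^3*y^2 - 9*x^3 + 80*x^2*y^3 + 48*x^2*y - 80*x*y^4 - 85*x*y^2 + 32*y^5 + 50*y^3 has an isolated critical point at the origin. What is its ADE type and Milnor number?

The Hessian of f at 0 is [[0, 0], [0, 0]] with rank 0, so corank 2. A Groebner basis of the Jacobian ideal J(f) in C{x,y} is {243*x*y/5 + y^4 - 81*y^2, x*y^2 - 5*y^3/3, x^2 - 11*x*y/3 + 10*y^2/3}; counting standard monomials gives mu = 6. Corank 2; j^3 = -(x - 2*y)*(3*x - 5*y)^2 has shape L^2 M (L != M), so D-series; mu = 6 gives D_6.

Type D_{6}, Milnor number mu = 6.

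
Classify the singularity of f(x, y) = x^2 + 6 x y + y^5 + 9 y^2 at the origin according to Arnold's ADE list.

The Hessian of f at 0 has rank 1. Corank 1: A-series; mu = 4 gives A_4.

A4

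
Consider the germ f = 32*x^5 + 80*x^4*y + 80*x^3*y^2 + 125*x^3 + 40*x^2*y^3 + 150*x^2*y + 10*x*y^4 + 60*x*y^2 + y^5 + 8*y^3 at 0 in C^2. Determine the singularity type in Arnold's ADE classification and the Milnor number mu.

Type E_{8}, Milnor number mu = 8.

The Hessian of f at 0 has rank 0. Corank 2; j^3 = (5*x + 2*y)^3 is a perfect cube, so E-series; the 5-jet and mu = 8 give E_8.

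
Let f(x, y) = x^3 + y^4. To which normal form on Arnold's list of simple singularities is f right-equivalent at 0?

The Hessian of f at 0 has rank 0. Corank 2; j^3 = x^3 is a perfect cube, so E-series; the 4-jet and mu = 6 give E_6.

E_{6}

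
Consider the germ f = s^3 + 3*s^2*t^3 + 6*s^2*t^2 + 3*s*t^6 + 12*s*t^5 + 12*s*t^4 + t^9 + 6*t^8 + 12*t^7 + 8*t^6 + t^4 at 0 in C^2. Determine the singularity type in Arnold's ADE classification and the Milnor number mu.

The Hessian of f at 0 has rank 0. Corank 2; j^3 = s^3 is a perfect cube, so E-series; the 4-jet and mu = 6 give E_6.

Type E_{6}, Milnor number mu = 6.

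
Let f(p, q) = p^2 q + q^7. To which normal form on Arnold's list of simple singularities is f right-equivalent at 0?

D8

The Hessian of f at 0 is [[0, 0], [0, 0]] with rank 0, so corank 2. A Groebner basis of the Jacobian ideal J(f) in C{p,q} is {p^2/7 + q^6, p^3, p*q}; counting standard monomials gives mu = 8. Corank 2; j^3 = p^2*q has shape L^2 M (L != M), so D-series; mu = 8 gives D_8.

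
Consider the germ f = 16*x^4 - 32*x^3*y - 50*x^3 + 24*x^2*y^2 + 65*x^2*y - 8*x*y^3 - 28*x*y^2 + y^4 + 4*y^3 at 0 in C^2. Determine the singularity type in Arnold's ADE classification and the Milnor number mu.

The Hessian of f at 0 has rank 0. Corank 2; j^3 = -(2*x - y)*(5*x - 2*y)^2 has shape L^2 M (L != M), so D-series; mu = 5 gives D_5.

Type D_{5}, Milnor number mu = 5.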